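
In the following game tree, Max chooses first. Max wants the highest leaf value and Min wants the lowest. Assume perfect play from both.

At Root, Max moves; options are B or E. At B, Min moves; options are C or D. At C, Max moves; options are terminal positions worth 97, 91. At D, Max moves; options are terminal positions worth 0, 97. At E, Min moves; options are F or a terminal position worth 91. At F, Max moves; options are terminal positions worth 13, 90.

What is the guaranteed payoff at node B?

C: max(97, 91) = 97
D: max(0, 97) = 97
B: min(97, 97) = 97

97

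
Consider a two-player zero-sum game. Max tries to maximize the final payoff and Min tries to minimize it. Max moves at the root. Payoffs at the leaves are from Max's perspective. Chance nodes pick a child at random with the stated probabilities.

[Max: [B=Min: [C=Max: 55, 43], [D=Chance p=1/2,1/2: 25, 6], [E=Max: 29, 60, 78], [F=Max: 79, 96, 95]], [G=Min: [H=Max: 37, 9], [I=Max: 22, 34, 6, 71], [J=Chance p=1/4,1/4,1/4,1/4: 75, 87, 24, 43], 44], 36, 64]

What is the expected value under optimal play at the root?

64

C (Max): max(55, 43) = 55
D (Chance): 1/2·25 + 1/2·6 = 15.5
E (Max): max(29, 60, 78) = 78
F (Max): max(79, 96, 95) = 96
B (Min): min(55, 15.5, 78, 96) = 15.5
H (Max): max(37, 9) = 37
I (Max): max(22, 34, 6, 71) = 71
J (Chance): 1/4·75 + 1/4·87 + 1/4·24 + 1/4·43 = 57.25
G (Min): min(37, 71, 57.25, 44) = 37
Root (Max): max(15.5, 37, 36, 64) = 64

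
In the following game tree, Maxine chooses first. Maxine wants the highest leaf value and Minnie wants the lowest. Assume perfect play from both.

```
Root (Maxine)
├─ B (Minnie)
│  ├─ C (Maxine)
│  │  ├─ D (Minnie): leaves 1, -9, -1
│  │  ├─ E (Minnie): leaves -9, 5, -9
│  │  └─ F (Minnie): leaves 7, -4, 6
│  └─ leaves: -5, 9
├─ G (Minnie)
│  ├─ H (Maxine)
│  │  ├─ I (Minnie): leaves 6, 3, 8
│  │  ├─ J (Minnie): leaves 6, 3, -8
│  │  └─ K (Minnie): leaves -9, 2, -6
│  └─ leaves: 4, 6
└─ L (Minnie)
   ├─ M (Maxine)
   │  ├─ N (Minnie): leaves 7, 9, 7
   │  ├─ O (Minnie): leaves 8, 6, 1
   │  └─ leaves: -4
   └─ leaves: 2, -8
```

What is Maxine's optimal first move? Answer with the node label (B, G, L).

D (Minnie): min(1, -9, -1) = -9
E (Minnie): min(-9, 5, -9) = -9
F (Minnie): min(7, -4, 6) = -4
C (Maxine): max(-9, -9, -4) = -4
B (Minnie): min(-4, -5, 9) = -5
I (Minnie): min(6, 3, 8) = 3
J (Minnie): min(6, 3, -8) = -8
K (Minnie): min(-9, 2, -6) = -9
H (Maxine): max(3, -8, -9) = 3
G (Minnie): min(3, 4, 6) = 3
N (Minnie): min(7, 9, 7) = 7
O (Minnie): min(8, 6, 1) = 1
M (Maxine): max(7, 1, -4) = 7
L (Minnie): min(7, 2, -8) = -8
Root (Maxine): max(-5, 3, -8) = 3
Maxine picks the child with the highest value: G (value 3).

G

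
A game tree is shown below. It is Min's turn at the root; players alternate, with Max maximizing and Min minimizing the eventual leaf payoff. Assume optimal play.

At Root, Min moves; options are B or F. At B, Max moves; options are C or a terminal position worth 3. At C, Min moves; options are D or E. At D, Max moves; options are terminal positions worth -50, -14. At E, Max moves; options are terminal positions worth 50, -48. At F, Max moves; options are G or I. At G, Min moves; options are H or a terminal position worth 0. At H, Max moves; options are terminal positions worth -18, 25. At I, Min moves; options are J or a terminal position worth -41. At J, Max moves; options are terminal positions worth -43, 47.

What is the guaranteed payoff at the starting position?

0

D (Max): max(-50, -14) = -14
E (Max): max(50, -48) = 50
C (Min): min(-14, 50) = -14
B (Max): max(-14, 3) = 3
H (Max): max(-18, 25) = 25
G (Min): min(25, 0) = 0
J (Max): max(-43, 47) = 47
I (Min): min(47, -41) = -41
F (Max): max(0, -41) = 0
Root (Min): min(3, 0) = 0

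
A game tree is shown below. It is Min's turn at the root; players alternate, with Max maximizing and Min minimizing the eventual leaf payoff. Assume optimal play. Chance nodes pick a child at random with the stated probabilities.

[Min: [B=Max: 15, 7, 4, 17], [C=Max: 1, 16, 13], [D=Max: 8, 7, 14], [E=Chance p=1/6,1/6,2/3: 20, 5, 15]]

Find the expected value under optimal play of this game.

14

B (Max): max(15, 7, 4, 17) = 17
C (Max): max(1, 16, 13) = 16
D (Max): max(8, 7, 14) = 14
E (Chance): 1/6·20 + 1/6·5 + 2/3·15 = 14.17
Root (Min): min(17, 16, 14, 14.17) = 14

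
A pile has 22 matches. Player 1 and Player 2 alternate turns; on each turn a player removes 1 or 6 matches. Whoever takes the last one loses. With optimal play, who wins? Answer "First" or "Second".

Second

Compute winning (W) and losing (L) positions by backward induction:
i:   0  1  2  3  4  5  6  7  8  9 10 11 12 13 14 15 16 17 18 19 20 21 22
     W  L  W  L  W  L  W  W  L  W  L  W  L  W  W  L  W  L  W  L  W  W  L
Position 22 is L, so the second player wins.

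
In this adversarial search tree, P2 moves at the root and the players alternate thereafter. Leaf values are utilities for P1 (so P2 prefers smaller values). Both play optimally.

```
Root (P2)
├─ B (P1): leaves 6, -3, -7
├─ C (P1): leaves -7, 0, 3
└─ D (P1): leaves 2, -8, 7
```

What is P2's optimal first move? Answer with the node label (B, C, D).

C

B (P1): max(6, -3, -7) = 6
C (P1): max(-7, 0, 3) = 3
D (P1): max(2, -8, 7) = 7
Root (P2): min(6, 3, 7) = 3
P2 picks the child with the lowest value: C (value 3).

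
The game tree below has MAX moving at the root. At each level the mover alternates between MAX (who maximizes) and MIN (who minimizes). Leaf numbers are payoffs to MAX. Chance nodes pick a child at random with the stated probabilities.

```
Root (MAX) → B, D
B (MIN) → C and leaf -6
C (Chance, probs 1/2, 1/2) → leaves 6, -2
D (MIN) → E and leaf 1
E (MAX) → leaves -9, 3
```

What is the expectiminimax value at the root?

1

C (Chance): 1/2·6 + 1/2·-2 = 2
B (MIN): min(2, -6) = -6
E (MAX): max(-9, 3) = 3
D (MIN): min(3, 1) = 1
Root (MAX): max(-6, 1) = 1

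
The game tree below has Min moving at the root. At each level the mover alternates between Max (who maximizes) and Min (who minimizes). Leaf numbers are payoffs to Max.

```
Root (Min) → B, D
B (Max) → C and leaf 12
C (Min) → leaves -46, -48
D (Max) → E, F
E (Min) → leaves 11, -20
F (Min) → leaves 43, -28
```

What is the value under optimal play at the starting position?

C (Min): min(-46, -48) = -48
B (Max): max(-48, 12) = 12
E (Min): min(11, -20) = -20
F (Min): min(43, -28) = -28
D (Max): max(-20, -28) = -20
Root (Min): min(12, -20) = -20

-20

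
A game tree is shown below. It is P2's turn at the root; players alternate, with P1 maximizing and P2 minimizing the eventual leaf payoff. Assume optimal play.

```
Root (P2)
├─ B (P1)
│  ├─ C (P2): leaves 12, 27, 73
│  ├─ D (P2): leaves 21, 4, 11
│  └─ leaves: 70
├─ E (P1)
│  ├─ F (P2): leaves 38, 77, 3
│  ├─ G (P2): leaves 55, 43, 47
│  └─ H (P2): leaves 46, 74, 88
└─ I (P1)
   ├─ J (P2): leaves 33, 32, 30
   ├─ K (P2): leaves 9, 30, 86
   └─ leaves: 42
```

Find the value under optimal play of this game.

C (P2): min(12, 27, 73) = 12
D (P2): min(21, 4, 11) = 4
B (P1): max(12, 4, 70) = 70
F (P2): min(38, 77, 3) = 3
G (P2): min(55, 43, 47) = 43
H (P2): min(46, 74, 88) = 46
E (P1): max(3, 43, 46) = 46
J (P2): min(33, 32, 30) = 30
K (P2): min(9, 30, 86) = 9
I (P1): max(30, 9, 42) = 42
Root (P2): min(70, 46, 42) = 42

42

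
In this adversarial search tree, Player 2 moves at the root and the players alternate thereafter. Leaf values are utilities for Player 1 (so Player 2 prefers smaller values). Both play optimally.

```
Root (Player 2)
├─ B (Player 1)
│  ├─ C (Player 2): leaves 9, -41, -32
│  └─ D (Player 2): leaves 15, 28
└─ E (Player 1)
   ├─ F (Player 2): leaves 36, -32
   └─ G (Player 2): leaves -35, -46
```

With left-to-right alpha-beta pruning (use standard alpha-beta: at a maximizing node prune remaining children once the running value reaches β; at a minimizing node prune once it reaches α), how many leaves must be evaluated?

8

C [α=-∞,β=+∞]: v=-41
D [α=-41,β=+∞]: v=15
B [α=-∞,β=+∞]: v=15
F [α=-∞,β=15]: v=-32
G [α=-32,β=15]: v=-35 after child 1 ≤ α → α-cutoff, skip 1
E [α=-∞,β=15]: v=-32
Root [α=-∞,β=+∞]: v=-32
Leaves evaluated: 8 of 9.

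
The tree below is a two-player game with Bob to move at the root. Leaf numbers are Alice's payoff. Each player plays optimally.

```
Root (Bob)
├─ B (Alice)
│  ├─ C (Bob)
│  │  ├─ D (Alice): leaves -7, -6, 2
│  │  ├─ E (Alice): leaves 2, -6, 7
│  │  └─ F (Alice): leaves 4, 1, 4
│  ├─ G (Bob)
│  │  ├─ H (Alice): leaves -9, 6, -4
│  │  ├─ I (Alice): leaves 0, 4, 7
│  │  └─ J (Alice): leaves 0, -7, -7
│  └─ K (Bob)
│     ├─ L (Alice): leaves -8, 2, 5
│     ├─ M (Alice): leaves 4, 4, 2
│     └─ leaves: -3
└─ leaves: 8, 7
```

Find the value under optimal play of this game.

2

D (Alice): max(-7, -6, 2) = 2
E (Alice): max(2, -6, 7) = 7
F (Alice): max(4, 1, 4) = 4
C (Bob): min(2, 7, 4) = 2
H (Alice): max(-9, 6, -4) = 6
I (Alice): max(0, 4, 7) = 7
J (Alice): max(0, -7, -7) = 0
G (Bob): min(6, 7, 0) = 0
L (Alice): max(-8, 2, 5) = 5
M (Alice): max(4, 4, 2) = 4
K (Bob): min(5, 4, -3) = -3
B (Alice): max(2, 0, -3) = 2
Root (Bob): min(2, 8, 7) = 2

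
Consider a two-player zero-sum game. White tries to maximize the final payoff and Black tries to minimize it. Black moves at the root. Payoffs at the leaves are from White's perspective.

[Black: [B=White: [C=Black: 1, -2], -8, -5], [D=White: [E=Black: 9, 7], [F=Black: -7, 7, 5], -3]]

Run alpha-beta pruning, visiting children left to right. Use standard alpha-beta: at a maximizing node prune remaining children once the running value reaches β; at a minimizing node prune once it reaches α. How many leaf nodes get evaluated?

6

C [α=-∞,β=+∞]: v=-2
B [α=-∞,β=+∞]: v=-2
E [α=-∞,β=-2]: v=7
D [α=-∞,β=-2]: v=7 after child 1 ≥ β → β-cutoff, skip 2
Root [α=-∞,β=+∞]: v=-2
Leaves evaluated: 6 of 10.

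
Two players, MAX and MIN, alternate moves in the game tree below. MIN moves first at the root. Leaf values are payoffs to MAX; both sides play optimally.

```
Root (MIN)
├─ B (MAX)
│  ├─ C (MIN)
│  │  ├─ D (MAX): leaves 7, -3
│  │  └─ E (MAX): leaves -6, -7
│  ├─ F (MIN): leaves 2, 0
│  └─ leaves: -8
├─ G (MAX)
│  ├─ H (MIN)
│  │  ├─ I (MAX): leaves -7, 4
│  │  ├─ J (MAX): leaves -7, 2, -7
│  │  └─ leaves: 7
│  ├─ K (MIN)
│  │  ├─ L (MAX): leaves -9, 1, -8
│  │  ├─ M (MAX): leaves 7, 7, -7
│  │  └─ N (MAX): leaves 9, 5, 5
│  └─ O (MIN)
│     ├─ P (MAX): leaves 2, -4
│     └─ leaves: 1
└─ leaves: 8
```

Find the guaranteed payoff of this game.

D (MAX): max(7, -3) = 7
E (MAX): max(-6, -7) = -6
C (MIN): min(7, -6) = -6
F (MIN): min(2, 0) = 0
B (MAX): max(-6, 0, -8) = 0
I (MAX): max(-7, 4) = 4
J (MAX): max(-7, 2, -7) = 2
H (MIN): min(4, 2, 7) = 2
L (MAX): max(-9, 1, -8) = 1
M (MAX): max(7, 7, -7) = 7
N (MAX): max(9, 5, 5) = 9
K (MIN): min(1, 7, 9) = 1
P (MAX): max(2, -4) = 2
O (MIN): min(2, 1) = 1
G (MAX): max(2, 1, 1) = 2
Root (MIN): min(0, 2, 8) = 0

0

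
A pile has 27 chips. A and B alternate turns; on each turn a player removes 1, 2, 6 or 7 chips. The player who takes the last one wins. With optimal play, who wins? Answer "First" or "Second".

Second

Compute winning (W) and losing (L) positions by backward induction:
i:   0  1  2  3  4  5  6  7  8  9 10 11 12 13 14 15 16 17 18 19 20 21 22 23 24 25 26 27
     L  W  W  L  W  W  W  W  L  W  W  L  W  W  W  W  L  W  W  L  W  W  W  W  L  W  W  L
Position 27 is L, so the second player wins.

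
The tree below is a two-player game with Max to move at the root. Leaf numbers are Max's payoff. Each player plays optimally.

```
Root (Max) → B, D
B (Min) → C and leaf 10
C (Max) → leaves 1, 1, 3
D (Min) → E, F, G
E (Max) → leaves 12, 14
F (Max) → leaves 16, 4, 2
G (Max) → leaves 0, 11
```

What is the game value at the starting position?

C (Max): max(1, 1, 3) = 3
B (Min): min(3, 10) = 3
E (Max): max(12, 14) = 14
F (Max): max(16, 4, 2) = 16
G (Max): max(0, 11) = 11
D (Min): min(14, 16, 11) = 11
Root (Max): max(3, 11) = 11

11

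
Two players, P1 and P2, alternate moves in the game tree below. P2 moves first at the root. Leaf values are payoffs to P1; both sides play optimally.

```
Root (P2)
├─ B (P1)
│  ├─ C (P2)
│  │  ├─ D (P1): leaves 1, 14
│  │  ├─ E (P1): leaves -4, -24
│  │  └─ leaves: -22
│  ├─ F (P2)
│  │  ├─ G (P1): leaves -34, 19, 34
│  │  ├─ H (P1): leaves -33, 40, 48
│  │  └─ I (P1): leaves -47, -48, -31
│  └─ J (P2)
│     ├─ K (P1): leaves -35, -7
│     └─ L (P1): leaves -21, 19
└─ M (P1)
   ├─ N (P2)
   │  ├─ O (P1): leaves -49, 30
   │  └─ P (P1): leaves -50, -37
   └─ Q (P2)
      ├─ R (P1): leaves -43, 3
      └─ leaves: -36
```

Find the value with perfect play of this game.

-36

D (P1): max(1, 14) = 14
E (P1): max(-4, -24) = -4
C (P2): min(14, -4, -22) = -22
G (P1): max(-34, 19, 34) = 34
H (P1): max(-33, 40, 48) = 48
I (P1): max(-47, -48, -31) = -31
F (P2): min(34, 48, -31) = -31
K (P1): max(-35, -7) = -7
L (P1): max(-21, 19) = 19
J (P2): min(-7, 19) = -7
B (P1): max(-22, -31, -7) = -7
O (P1): max(-49, 30) = 30
P (P1): max(-50, -37) = -37
N (P2): min(30, -37) = -37
R (P1): max(-43, 3) = 3
Q (P2): min(3, -36) = -36
M (P1): max(-37, -36) = -36
Root (P2): min(-7, -36) = -36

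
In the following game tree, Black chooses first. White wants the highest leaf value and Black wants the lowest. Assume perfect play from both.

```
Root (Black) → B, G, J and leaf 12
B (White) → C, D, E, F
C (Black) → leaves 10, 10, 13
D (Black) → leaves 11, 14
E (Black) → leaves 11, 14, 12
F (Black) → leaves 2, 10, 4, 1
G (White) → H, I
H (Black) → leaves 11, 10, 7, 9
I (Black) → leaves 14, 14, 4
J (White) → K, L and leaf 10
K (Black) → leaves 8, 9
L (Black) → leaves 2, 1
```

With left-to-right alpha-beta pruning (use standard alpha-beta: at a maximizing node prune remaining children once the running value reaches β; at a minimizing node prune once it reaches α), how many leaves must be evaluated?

17

C [α=-∞,β=+∞]: v=10
D [α=10,β=+∞]: v=11
E [α=11,β=+∞]: v=11 after child 1 ≤ α → α-cutoff, skip 2
F [α=11,β=+∞]: v=2 after child 1 ≤ α → α-cutoff, skip 3
B [α=-∞,β=+∞]: v=11
H [α=-∞,β=11]: v=7
I [α=7,β=11]: v=4
G [α=-∞,β=11]: v=7
K [α=-∞,β=7]: v=8
J [α=-∞,β=7]: v=8 after child 1 ≥ β → β-cutoff, skip 2
Root [α=-∞,β=+∞]: v=7
Leaves evaluated: 17 of 25.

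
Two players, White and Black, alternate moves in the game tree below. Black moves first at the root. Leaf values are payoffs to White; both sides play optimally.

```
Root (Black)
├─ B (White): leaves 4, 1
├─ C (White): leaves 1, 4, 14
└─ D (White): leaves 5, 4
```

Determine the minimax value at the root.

4

B (White): max(4, 1) = 4
C (White): max(1, 4, 14) = 14
D (White): max(5, 4) = 5
Root (Black): min(4, 14, 5) = 4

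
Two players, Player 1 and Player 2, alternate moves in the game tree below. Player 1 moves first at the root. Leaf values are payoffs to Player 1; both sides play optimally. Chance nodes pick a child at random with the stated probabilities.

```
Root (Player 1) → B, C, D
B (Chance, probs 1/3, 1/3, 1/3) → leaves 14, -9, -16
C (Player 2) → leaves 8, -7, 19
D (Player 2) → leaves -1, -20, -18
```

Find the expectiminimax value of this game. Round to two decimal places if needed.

-3.67

B (Chance): 1/3·14 + 1/3·-9 + 1/3·-16 = -3.67
C (Player 2): min(8, -7, 19) = -7
D (Player 2): min(-1, -20, -18) = -20
Root (Player 1): max(-3.67, -7, -20) = -3.67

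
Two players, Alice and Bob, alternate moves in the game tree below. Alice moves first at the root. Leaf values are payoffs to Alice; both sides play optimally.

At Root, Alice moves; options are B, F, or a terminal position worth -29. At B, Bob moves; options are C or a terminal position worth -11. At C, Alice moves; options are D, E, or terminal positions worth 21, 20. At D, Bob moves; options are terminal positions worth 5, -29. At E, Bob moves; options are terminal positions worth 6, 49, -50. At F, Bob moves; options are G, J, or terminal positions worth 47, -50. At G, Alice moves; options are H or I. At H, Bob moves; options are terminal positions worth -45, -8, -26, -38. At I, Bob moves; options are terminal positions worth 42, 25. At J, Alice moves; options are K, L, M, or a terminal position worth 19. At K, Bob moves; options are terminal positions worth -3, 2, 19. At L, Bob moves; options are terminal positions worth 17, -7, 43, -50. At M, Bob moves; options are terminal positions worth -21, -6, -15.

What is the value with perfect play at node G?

H: min(-45, -8, -26, -38) = -45
I: min(42, 25) = 25
G: max(-45, 25) = 25

25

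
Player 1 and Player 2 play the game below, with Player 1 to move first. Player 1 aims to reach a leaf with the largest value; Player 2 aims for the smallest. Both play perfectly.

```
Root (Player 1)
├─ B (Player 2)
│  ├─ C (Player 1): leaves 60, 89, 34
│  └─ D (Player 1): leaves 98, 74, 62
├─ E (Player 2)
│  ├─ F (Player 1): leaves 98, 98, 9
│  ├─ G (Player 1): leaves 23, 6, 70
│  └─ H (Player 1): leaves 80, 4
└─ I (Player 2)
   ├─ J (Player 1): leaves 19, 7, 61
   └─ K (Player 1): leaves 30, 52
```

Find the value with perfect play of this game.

89

C (Player 1): max(60, 89, 34) = 89
D (Player 1): max(98, 74, 62) = 98
B (Player 2): min(89, 98) = 89
F (Player 1): max(98, 98, 9) = 98
G (Player 1): max(23, 6, 70) = 70
H (Player 1): max(80, 4) = 80
E (Player 2): min(98, 70, 80) = 70
J (Player 1): max(19, 7, 61) = 61
K (Player 1): max(30, 52) = 52
I (Player 2): min(61, 52) = 52
Root (Player 1): max(89, 70, 52) = 89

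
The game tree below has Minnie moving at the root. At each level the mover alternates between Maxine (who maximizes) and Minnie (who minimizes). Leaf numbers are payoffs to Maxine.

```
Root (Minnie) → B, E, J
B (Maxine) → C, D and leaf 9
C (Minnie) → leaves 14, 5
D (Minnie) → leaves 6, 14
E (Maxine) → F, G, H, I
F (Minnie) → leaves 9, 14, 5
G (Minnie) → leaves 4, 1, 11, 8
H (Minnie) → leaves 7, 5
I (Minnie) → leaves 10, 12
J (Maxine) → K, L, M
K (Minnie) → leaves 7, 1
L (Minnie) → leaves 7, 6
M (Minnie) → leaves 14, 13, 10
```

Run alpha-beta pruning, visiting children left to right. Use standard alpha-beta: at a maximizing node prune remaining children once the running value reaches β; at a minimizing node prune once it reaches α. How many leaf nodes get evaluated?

20

C [α=-∞,β=+∞]: v=5
D [α=5,β=+∞]: v=6
B [α=-∞,β=+∞]: v=9
F [α=-∞,β=9]: v=5
G [α=5,β=9]: v=4 after child 1 ≤ α → α-cutoff, skip 3
H [α=5,β=9]: v=5
I [α=5,β=9]: v=10
E [α=-∞,β=9]: v=10
K [α=-∞,β=9]: v=1
L [α=1,β=9]: v=6
M [α=6,β=9]: v=10
J [α=-∞,β=9]: v=10
Root [α=-∞,β=+∞]: v=9
Leaves evaluated: 20 of 23.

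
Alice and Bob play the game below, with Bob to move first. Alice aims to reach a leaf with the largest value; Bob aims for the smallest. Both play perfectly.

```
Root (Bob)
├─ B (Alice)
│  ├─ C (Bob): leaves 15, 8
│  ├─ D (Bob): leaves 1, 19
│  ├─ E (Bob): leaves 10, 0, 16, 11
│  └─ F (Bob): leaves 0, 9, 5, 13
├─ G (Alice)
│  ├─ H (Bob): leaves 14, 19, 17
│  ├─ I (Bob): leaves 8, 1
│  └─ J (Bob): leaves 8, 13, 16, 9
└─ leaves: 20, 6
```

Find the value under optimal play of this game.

C (Bob): min(15, 8) = 8
D (Bob): min(1, 19) = 1
E (Bob): min(10, 0, 16, 11) = 0
F (Bob): min(0, 9, 5, 13) = 0
B (Alice): max(8, 1, 0, 0) = 8
H (Bob): min(14, 19, 17) = 14
I (Bob): min(8, 1) = 1
J (Bob): min(8, 13, 16, 9) = 8
G (Alice): max(14, 1, 8) = 14
Root (Bob): min(8, 14, 20, 6) = 6

6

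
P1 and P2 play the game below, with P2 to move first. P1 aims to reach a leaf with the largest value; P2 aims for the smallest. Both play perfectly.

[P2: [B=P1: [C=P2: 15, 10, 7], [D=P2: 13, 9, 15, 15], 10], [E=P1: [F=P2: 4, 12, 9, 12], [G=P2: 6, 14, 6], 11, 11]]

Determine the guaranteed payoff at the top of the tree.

C (P2): min(15, 10, 7) = 7
D (P2): min(13, 9, 15, 15) = 9
B (P1): max(7, 9, 10) = 10
F (P2): min(4, 12, 9, 12) = 4
G (P2): min(6, 14, 6) = 6
E (P1): max(4, 6, 11, 11) = 11
Root (P2): min(10, 11) = 10

10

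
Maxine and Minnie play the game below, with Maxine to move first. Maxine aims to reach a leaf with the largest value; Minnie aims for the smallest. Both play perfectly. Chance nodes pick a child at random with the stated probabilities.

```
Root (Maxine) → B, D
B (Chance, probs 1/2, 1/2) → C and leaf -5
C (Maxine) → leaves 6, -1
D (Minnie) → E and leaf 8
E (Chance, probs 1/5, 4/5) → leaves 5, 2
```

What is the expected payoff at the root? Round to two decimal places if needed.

C (Maxine): max(6, -1) = 6
B (Chance): 1/2·6 + 1/2·-5 = 0.5
E (Chance): 1/5·5 + 4/5·2 = 2.6
D (Minnie): min(2.6, 8) = 2.6
Root (Maxine): max(0.5, 2.6) = 2.6

2.6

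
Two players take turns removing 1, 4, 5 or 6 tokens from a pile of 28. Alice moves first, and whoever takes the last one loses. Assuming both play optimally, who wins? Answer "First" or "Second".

i:   0  1  2  3  4  5  6  7  8  9 10 11 12 13 14 15 16 17 18 19 20 21 22 23 24 25 26 27 28
     W  L  W  L  W  W  W  W  W  W  L  W  L  W  W  W  W  W  W  L  W  L  W  W  W  W  W  W  L
Position 28 is L, so the second player wins.

Second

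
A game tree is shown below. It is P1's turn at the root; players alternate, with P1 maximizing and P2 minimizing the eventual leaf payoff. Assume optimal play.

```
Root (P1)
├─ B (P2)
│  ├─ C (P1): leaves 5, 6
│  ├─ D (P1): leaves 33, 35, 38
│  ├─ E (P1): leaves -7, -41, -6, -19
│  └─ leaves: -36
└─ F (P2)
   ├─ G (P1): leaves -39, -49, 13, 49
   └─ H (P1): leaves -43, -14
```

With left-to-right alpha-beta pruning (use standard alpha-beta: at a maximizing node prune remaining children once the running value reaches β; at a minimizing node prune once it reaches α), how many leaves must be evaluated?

C [α=-∞,β=+∞]: v=6
D [α=-∞,β=6]: v=33 after child 1 ≥ β → β-cutoff, skip 2
E [α=-∞,β=6]: v=-6
B [α=-∞,β=+∞]: v=-36
G [α=-36,β=+∞]: v=49
H [α=-36,β=49]: v=-14
F [α=-36,β=+∞]: v=-14
Root [α=-∞,β=+∞]: v=-14
Leaves evaluated: 14 of 16.

14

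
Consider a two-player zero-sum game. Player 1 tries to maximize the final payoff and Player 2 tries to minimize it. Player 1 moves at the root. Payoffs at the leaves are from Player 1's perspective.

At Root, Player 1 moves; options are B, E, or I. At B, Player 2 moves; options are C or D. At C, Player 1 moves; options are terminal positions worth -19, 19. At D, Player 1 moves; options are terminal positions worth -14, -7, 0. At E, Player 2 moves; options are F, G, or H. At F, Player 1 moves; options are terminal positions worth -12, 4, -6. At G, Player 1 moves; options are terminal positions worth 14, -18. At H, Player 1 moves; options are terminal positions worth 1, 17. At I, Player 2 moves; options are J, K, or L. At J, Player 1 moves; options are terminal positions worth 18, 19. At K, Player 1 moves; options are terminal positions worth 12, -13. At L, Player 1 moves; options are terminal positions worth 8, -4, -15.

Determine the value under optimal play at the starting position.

8

C (Player 1): max(-19, 19) = 19
D (Player 1): max(-14, -7, 0) = 0
B (Player 2): min(19, 0) = 0
F (Player 1): max(-12, 4, -6) = 4
G (Player 1): max(14, -18) = 14
H (Player 1): max(1, 17) = 17
E (Player 2): min(4, 14, 17) = 4
J (Player 1): max(18, 19) = 19
K (Player 1): max(12, -13) = 12
L (Player 1): max(8, -4, -15) = 8
I (Player 2): min(19, 12, 8) = 8
Root (Player 1): max(0, 4, 8) = 8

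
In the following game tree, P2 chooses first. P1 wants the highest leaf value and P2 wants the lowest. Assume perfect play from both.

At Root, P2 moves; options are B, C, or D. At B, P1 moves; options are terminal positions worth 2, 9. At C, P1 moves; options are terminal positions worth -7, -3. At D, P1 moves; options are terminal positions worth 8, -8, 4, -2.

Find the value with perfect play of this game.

B (P1): max(2, 9) = 9
C (P1): max(-7, -3) = -3
D (P1): max(8, -8, 4, -2) = 8
Root (P2): min(9, -3, 8) = -3

-3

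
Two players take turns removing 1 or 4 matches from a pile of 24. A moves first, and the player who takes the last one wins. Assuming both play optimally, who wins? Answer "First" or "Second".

First

Compute winning (W) and losing (L) positions by backward induction:
i:   0  1  2  3  4  5  6  7  8  9 10 11 12 13 14 15 16 17 18 19 20 21 22 23 24
     L  W  L  W  W  L  W  L  W  W  L  W  L  W  W  L  W  L  W  W  L  W  L  W  W
Position 24 is W, so the first player wins.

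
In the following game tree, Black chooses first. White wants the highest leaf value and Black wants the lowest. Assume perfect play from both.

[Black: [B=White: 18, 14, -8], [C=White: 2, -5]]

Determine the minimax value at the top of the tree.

B (White): max(18, 14, -8) = 18
C (White): max(2, -5) = 2
Root (Black): min(18, 2) = 2

2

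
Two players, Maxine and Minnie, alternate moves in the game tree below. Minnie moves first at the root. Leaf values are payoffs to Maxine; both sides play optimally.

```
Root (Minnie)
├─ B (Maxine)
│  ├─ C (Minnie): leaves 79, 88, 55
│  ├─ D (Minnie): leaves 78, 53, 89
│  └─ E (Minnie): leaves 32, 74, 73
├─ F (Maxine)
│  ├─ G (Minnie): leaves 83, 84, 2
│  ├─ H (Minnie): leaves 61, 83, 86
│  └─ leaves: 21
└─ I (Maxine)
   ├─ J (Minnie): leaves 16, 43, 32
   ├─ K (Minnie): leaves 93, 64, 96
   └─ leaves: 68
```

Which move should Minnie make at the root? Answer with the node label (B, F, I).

C (Minnie): min(79, 88, 55) = 55
D (Minnie): min(78, 53, 89) = 53
E (Minnie): min(32, 74, 73) = 32
B (Maxine): max(55, 53, 32) = 55
G (Minnie): min(83, 84, 2) = 2
H (Minnie): min(61, 83, 86) = 61
F (Maxine): max(2, 61, 21) = 61
J (Minnie): min(16, 43, 32) = 16
K (Minnie): min(93, 64, 96) = 64
I (Maxine): max(16, 64, 68) = 68
Root (Minnie): min(55, 61, 68) = 55
Minnie picks the child with the lowest value: B (value 55).

B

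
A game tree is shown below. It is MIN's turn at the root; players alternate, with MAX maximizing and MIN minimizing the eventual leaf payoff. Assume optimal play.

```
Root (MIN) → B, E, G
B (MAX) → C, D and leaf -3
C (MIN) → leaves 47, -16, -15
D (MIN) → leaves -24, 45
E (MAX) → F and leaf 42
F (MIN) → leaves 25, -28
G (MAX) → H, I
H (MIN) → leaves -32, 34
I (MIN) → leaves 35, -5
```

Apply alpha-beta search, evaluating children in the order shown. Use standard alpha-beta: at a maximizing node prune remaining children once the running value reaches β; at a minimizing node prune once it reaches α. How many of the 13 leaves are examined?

12

C [α=-∞,β=+∞]: v=-16
D [α=-16,β=+∞]: v=-24 after child 1 ≤ α → α-cutoff, skip 1
B [α=-∞,β=+∞]: v=-3
F [α=-∞,β=-3]: v=-28
E [α=-∞,β=-3]: v=42
H [α=-∞,β=-3]: v=-32
I [α=-32,β=-3]: v=-5
G [α=-∞,β=-3]: v=-5
Root [α=-∞,β=+∞]: v=-5
Leaves evaluated: 12 of 13.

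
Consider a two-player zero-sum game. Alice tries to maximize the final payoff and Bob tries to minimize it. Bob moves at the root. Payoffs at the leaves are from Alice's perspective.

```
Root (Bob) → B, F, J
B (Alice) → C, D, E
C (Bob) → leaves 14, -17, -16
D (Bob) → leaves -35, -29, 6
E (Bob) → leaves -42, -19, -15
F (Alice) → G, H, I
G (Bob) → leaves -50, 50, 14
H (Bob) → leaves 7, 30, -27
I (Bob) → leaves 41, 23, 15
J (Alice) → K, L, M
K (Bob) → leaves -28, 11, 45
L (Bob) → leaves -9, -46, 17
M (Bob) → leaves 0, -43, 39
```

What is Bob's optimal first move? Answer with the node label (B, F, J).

C (Bob): min(14, -17, -16) = -17
D (Bob): min(-35, -29, 6) = -35
E (Bob): min(-42, -19, -15) = -42
B (Alice): max(-17, -35, -42) = -17
G (Bob): min(-50, 50, 14) = -50
H (Bob): min(7, 30, -27) = -27
I (Bob): min(41, 23, 15) = 15
F (Alice): max(-50, -27, 15) = 15
K (Bob): min(-28, 11, 45) = -28
L (Bob): min(-9, -46, 17) = -46
M (Bob): min(0, -43, 39) = -43
J (Alice): max(-28, -46, -43) = -28
Root (Bob): min(-17, 15, -28) = -28
Bob picks the child with the lowest value: J (value -28).

J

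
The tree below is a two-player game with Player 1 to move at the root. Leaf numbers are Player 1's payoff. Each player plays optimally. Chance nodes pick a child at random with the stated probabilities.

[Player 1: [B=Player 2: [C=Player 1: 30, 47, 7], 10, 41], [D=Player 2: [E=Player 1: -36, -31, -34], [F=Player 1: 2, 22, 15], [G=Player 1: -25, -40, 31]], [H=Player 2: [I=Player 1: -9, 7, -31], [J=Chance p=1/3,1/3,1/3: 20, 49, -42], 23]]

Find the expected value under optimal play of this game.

10

C (Player 1): max(30, 47, 7) = 47
B (Player 2): min(47, 10, 41) = 10
E (Player 1): max(-36, -31, -34) = -31
F (Player 1): max(2, 22, 15) = 22
G (Player 1): max(-25, -40, 31) = 31
D (Player 2): min(-31, 22, 31) = -31
I (Player 1): max(-9, 7, -31) = 7
J (Chance): 1/3·20 + 1/3·49 + 1/3·-42 = 9
H (Player 2): min(7, 9, 23) = 7
Root (Player 1): max(10, -31, 7) = 10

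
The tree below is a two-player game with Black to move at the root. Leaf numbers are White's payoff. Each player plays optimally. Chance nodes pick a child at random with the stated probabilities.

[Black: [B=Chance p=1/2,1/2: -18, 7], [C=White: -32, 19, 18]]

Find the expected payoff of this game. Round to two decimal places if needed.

B (Chance): 1/2·-18 + 1/2·7 = -5.5
C (White): max(-32, 19, 18) = 19
Root (Black): min(-5.5, 19) = -5.5

-5.5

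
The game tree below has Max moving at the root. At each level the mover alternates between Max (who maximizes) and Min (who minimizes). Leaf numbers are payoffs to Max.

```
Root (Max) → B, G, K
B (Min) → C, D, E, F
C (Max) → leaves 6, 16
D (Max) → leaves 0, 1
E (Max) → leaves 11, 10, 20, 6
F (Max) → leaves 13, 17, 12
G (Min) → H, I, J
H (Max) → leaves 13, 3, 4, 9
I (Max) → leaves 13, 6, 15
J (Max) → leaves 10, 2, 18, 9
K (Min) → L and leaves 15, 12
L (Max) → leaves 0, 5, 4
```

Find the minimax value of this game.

13

C (Max): max(6, 16) = 16
D (Max): max(0, 1) = 1
E (Max): max(11, 10, 20, 6) = 20
F (Max): max(13, 17, 12) = 17
B (Min): min(16, 1, 20, 17) = 1
H (Max): max(13, 3, 4, 9) = 13
I (Max): max(13, 6, 15) = 15
J (Max): max(10, 2, 18, 9) = 18
G (Min): min(13, 15, 18) = 13
L (Max): max(0, 5, 4) = 5
K (Min): min(5, 15, 12) = 5
Root (Max): max(1, 13, 5) = 13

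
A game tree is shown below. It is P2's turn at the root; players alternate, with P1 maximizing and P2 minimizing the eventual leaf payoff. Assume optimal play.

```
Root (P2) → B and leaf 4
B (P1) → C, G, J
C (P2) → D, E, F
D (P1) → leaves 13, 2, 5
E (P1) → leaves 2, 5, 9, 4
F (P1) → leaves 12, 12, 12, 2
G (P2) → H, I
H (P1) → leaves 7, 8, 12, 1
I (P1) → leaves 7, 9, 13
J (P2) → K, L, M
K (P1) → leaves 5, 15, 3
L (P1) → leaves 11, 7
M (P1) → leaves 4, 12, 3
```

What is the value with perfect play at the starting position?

4

D (P1): max(13, 2, 5) = 13
E (P1): max(2, 5, 9, 4) = 9
F (P1): max(12, 12, 12, 2) = 12
C (P2): min(13, 9, 12) = 9
H (P1): max(7, 8, 12, 1) = 12
I (P1): max(7, 9, 13) = 13
G (P2): min(12, 13) = 12
K (P1): max(5, 15, 3) = 15
L (P1): max(11, 7) = 11
M (P1): max(4, 12, 3) = 12
J (P2): min(15, 11, 12) = 11
B (P1): max(9, 12, 11) = 12
Root (P2): min(12, 4) = 4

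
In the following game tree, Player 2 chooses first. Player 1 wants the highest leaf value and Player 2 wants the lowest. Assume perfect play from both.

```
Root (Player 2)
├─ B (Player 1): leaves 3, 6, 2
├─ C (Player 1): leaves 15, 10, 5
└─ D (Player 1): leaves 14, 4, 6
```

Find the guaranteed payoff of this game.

6

B (Player 1): max(3, 6, 2) = 6
C (Player 1): max(15, 10, 5) = 15
D (Player 1): max(14, 4, 6) = 14
Root (Player 2): min(6, 15, 14) = 6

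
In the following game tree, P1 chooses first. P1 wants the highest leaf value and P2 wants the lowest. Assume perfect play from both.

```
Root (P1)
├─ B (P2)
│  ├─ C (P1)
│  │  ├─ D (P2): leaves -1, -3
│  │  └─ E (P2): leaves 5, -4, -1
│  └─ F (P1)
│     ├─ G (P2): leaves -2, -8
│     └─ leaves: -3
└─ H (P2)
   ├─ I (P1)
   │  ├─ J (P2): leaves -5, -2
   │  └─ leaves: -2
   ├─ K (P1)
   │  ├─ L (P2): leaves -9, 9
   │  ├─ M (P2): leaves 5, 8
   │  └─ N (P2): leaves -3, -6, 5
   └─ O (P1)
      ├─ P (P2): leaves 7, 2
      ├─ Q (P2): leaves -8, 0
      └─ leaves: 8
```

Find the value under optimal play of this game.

-2

D (P2): min(-1, -3) = -3
E (P2): min(5, -4, -1) = -4
C (P1): max(-3, -4) = -3
G (P2): min(-2, -8) = -8
F (P1): max(-8, -3) = -3
B (P2): min(-3, -3) = -3
J (P2): min(-5, -2) = -5
I (P1): max(-5, -2) = -2
L (P2): min(-9, 9) = -9
M (P2): min(5, 8) = 5
N (P2): min(-3, -6, 5) = -6
K (P1): max(-9, 5, -6) = 5
P (P2): min(7, 2) = 2
Q (P2): min(-8, 0) = -8
O (P1): max(2, -8, 8) = 8
H (P2): min(-2, 5, 8) = -2
Root (P1): max(-3, -2) = -2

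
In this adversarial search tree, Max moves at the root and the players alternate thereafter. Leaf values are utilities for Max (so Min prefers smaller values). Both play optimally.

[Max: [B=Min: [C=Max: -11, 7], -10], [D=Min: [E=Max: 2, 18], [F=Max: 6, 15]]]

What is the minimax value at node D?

15

E: max(2, 18) = 18
F: max(6, 15) = 15
D: min(18, 15) = 15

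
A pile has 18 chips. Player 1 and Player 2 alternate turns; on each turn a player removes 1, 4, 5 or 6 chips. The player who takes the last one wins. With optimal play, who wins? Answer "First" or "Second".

Second

Positions where the player to move wins (W) vs loses (L):
i:   0  1  2  3  4  5  6  7  8  9 10 11 12 13 14 15 16 17 18
     L  W  L  W  W  W  W  W  W  L  W  L  W  W  W  W  W  W  L
Position 18 is L, so the second player wins.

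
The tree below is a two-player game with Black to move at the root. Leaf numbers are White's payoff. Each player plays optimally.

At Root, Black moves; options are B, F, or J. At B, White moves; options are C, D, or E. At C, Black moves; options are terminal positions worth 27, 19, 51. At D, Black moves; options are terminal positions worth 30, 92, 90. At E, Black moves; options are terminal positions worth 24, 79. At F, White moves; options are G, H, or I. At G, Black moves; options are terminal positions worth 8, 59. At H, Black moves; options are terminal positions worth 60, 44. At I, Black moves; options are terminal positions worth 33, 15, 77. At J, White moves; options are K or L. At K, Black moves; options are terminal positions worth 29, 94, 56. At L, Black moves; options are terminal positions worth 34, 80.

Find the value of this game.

30

C (Black): min(27, 19, 51) = 19
D (Black): min(30, 92, 90) = 30
E (Black): min(24, 79) = 24
B (White): max(19, 30, 24) = 30
G (Black): min(8, 59) = 8
H (Black): min(60, 44) = 44
I (Black): min(33, 15, 77) = 15
F (White): max(8, 44, 15) = 44
K (Black): min(29, 94, 56) = 29
L (Black): min(34, 80) = 34
J (White): max(29, 34) = 34
Root (Black): min(30, 44, 34) = 30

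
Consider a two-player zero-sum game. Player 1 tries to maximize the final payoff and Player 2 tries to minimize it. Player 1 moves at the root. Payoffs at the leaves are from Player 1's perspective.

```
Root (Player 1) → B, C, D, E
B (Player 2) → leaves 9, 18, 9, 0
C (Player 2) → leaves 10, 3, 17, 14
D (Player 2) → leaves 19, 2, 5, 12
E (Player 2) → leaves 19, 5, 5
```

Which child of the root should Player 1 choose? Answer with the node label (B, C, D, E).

B (Player 2): min(9, 18, 9, 0) = 0
C (Player 2): min(10, 3, 17, 14) = 3
D (Player 2): min(19, 2, 5, 12) = 2
E (Player 2): min(19, 5, 5) = 5
Root (Player 1): max(0, 3, 2, 5) = 5
Player 1 picks the child with the highest value: E (value 5).

E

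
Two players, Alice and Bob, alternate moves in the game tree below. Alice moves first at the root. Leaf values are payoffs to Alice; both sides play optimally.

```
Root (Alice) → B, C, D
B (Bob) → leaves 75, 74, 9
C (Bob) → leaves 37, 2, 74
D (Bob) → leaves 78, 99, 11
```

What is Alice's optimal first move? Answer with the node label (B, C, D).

D

B (Bob): min(75, 74, 9) = 9
C (Bob): min(37, 2, 74) = 2
D (Bob): min(78, 99, 11) = 11
Root (Alice): max(9, 2, 11) = 11
Alice picks the child with the highest value: D (value 11).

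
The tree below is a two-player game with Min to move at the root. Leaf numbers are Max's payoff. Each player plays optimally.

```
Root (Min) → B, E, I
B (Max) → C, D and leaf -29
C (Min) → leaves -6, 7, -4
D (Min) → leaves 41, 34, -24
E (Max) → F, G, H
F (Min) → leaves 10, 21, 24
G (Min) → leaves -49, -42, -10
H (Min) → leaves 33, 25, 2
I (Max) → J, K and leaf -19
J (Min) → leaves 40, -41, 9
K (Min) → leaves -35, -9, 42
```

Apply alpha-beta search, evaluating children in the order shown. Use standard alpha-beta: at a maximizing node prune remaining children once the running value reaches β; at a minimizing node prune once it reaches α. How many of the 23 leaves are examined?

17

C [α=-∞,β=+∞]: v=-6
D [α=-6,β=+∞]: v=-24
B [α=-∞,β=+∞]: v=-6
F [α=-∞,β=-6]: v=10
E [α=-∞,β=-6]: v=10 after child 1 ≥ β → β-cutoff, skip 2
J [α=-∞,β=-6]: v=-41
K [α=-41,β=-6]: v=-35
I [α=-∞,β=-6]: v=-19
Root [α=-∞,β=+∞]: v=-19
Leaves evaluated: 17 of 23.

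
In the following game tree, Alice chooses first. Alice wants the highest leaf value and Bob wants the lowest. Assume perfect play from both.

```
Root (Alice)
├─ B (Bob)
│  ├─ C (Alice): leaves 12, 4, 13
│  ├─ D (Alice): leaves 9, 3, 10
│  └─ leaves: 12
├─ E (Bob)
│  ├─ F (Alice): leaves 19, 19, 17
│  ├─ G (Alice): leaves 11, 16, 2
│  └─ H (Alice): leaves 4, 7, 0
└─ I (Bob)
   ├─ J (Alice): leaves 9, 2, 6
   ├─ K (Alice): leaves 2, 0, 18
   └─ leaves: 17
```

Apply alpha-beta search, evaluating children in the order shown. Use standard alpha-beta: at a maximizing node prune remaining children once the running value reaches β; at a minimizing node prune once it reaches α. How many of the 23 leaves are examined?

19

C [α=-∞,β=+∞]: v=13
D [α=-∞,β=13]: v=10
B [α=-∞,β=+∞]: v=10
F [α=10,β=+∞]: v=19
G [α=10,β=19]: v=16
H [α=10,β=16]: v=7
E [α=10,β=+∞]: v=7
J [α=10,β=+∞]: v=9
I [α=10,β=+∞]: v=9 after child 1 ≤ α → α-cutoff, skip 2
Root [α=-∞,β=+∞]: v=10
Leaves evaluated: 19 of 23.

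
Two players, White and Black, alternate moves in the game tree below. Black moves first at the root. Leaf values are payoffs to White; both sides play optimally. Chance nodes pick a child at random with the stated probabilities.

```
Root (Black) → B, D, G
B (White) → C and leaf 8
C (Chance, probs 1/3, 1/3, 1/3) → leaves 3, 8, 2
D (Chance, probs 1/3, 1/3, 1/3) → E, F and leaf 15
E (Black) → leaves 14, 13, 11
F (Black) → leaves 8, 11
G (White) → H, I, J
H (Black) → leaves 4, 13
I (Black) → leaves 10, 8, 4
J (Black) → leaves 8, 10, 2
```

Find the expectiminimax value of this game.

C (Chance): 1/3·3 + 1/3·8 + 1/3·2 = 4.33
B (White): max(4.33, 8) = 8
E (Black): min(14, 13, 11) = 11
F (Black): min(8, 11) = 8
D (Chance): 1/3·11 + 1/3·8 + 1/3·15 = 11.33
H (Black): min(4, 13) = 4
I (Black): min(10, 8, 4) = 4
J (Black): min(8, 10, 2) = 2
G (White): max(4, 4, 2) = 4
Root (Black): min(8, 11.33, 4) = 4

4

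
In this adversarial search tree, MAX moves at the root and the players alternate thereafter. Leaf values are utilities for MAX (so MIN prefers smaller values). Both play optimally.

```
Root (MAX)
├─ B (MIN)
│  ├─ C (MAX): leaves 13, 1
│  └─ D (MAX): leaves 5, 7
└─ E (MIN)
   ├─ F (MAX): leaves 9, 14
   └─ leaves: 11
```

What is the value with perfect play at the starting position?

C (MAX): max(13, 1) = 13
D (MAX): max(5, 7) = 7
B (MIN): min(13, 7) = 7
F (MAX): max(9, 14) = 14
E (MIN): min(14, 11) = 11
Root (MAX): max(7, 11) = 11

11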